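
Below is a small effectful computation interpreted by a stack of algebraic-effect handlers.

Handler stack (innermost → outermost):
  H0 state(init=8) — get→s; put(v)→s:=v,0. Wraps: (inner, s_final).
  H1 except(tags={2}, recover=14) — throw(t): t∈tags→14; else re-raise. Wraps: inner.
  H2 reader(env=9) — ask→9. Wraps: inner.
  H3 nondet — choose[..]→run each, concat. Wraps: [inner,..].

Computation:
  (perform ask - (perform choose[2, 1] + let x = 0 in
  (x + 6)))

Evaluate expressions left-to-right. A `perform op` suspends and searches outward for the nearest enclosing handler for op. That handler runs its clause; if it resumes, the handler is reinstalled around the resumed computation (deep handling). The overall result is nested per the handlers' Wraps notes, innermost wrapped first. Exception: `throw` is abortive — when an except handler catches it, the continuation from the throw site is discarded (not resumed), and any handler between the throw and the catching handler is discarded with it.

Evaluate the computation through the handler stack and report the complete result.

Step-by-step:
ask @ H2 ⇒ 9
choose[2, 1] @ H3
  branch[0] choose=2:
    H0 returns (1, 8)
    H1 returns (1, 8)
    H2 returns (1, 8)
    H3 returns [(1, 8)]
  branch[1] choose=1:
    H0 returns (2, 8)
    H1 returns (2, 8)
    H2 returns (2, 8)
    H3 returns [(2, 8)]
= [(1, 8), (2, 8)]

Answer: [(1, 8), (2, 8)]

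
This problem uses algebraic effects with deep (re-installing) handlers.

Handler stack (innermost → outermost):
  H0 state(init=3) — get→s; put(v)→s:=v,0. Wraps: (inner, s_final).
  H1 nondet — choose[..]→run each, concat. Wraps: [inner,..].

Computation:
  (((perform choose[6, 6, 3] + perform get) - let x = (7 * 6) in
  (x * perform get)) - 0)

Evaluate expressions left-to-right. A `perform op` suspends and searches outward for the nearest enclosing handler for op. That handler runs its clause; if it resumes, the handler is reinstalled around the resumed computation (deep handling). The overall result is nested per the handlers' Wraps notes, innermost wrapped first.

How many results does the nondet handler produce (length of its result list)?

Answer: 3

Evaluation trace:
choose[6, 6, 3] @ H1
  branch[0] choose=6:
    get @ H0 ⇒ 3
    get @ H0 ⇒ 3
    H0 returns (-117, 3)
    H1 returns [(-117, 3)]
  branch[1] choose=6:
    get @ H0 ⇒ 3
    get @ H0 ⇒ 3
    H0 returns (-117, 3)
    H1 returns [(-117, 3)]
  branch[2] choose=3:
    get @ H0 ⇒ 3
    get @ H0 ⇒ 3
    H0 returns (-120, 3)
    H1 returns [(-120, 3)]
= [(-117, 3), (-117, 3), (-120, 3)]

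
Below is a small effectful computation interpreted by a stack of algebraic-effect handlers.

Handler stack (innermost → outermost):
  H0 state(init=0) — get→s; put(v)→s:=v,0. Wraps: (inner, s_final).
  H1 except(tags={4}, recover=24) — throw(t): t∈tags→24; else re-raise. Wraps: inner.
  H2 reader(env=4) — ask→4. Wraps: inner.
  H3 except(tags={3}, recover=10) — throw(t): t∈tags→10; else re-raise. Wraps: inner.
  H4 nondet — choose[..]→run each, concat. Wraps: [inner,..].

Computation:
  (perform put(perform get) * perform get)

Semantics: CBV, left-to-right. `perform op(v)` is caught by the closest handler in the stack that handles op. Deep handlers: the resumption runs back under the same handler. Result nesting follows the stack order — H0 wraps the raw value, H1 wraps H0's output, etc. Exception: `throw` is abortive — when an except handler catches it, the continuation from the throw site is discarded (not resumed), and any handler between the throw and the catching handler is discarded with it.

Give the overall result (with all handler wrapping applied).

Answer: [(0, 0)]

Working:
get @ H0 ⇒ 0
put(0) @ H0 ⇒ s:=0
get @ H0 ⇒ 0
H0 returns (0, 0)
H1 returns (0, 0)
H2 returns (0, 0)
H3 returns (0, 0)
H4 returns [(0, 0)]
= [(0, 0)]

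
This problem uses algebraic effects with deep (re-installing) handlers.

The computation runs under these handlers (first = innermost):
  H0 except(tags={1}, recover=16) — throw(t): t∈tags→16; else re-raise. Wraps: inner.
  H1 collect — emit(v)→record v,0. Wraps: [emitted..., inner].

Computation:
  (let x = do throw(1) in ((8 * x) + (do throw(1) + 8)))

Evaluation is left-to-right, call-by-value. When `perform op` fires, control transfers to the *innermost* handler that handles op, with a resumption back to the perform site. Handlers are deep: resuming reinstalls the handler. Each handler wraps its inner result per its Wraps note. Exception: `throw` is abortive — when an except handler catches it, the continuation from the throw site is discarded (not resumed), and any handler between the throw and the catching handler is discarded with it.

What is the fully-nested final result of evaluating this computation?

Step-by-step:
throw(1) @ H0 caught ⇒ 16
H1 returns [16]
= [16]

Answer: [16]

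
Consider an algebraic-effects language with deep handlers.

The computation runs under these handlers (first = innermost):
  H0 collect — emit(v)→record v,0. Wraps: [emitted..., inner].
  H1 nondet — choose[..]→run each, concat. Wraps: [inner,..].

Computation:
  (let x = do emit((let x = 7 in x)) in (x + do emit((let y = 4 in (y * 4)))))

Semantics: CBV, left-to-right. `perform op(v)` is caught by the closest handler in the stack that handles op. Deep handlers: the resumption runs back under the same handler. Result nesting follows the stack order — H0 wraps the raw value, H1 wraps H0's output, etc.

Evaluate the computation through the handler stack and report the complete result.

Step-by-step:
emit(7) @ H0 ⇒ out+=7
emit(16) @ H0 ⇒ out+=16
H0 returns [7, 16, 0]
H1 returns [[7, 16, 0]]
= [[7, 16, 0]]

Answer: [[7, 16, 0]]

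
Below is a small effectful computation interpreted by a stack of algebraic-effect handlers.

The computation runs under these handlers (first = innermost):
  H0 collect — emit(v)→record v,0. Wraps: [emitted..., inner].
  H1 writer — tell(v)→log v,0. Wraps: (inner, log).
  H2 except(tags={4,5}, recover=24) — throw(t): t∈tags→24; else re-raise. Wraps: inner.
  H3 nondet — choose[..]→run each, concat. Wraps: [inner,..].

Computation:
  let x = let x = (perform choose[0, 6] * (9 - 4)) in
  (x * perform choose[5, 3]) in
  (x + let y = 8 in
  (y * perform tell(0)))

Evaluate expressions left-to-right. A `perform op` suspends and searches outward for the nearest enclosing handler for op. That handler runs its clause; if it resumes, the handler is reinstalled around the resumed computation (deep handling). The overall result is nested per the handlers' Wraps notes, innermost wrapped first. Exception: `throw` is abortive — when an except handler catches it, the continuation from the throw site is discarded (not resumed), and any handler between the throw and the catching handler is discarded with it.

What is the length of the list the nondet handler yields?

Answer: 4

Evaluation trace:
choose[0, 6] @ H3
  branch[0] choose=0:
    choose[5, 3] @ H3
      branch[0] choose=5:
        tell(0) @ H1 ⇒ log+=0
        H0 returns [0]
        H1 returns ([0], (0))
        H2 returns ([0], (0))
        H3 returns [([0], (0))]
      branch[1] choose=3:
        tell(0) @ H1 ⇒ log+=0
        H0 returns [0]
        H1 returns ([0], (0))
        H2 returns ([0], (0))
        H3 returns [([0], (0))]
  branch[1] choose=6:
    choose[5, 3] @ H3
      branch[0] choose=5:
        tell(0) @ H1 ⇒ log+=0
        H0 returns [150]
        H1 returns ([150], (0))
        H2 returns ([150], (0))
        H3 returns [([150], (0))]
      branch[1] choose=3:
        tell(0) @ H1 ⇒ log+=0
        H0 returns [90]
        H1 returns ([90], (0))
        H2 returns ([90], (0))
        H3 returns [([90], (0))]
= [([0], (0)), ([0], (0)), ([150], (0)), ([90], (0))]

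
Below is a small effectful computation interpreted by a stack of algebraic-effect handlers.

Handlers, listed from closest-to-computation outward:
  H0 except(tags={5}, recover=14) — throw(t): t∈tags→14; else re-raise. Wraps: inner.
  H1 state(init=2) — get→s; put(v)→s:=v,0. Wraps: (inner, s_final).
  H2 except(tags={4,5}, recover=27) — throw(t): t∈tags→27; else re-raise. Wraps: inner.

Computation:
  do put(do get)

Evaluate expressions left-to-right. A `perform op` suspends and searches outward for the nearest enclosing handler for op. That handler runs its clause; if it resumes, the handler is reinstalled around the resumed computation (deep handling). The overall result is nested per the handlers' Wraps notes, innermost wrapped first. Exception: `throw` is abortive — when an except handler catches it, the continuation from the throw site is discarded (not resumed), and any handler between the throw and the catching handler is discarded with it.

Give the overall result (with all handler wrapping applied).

Working:
get @ H1 ⇒ 2
put(2) @ H1 ⇒ s:=2
H0 returns 0
H1 returns (0, 2)
H2 returns (0, 2)
= (0, 2)

Answer: (0, 2)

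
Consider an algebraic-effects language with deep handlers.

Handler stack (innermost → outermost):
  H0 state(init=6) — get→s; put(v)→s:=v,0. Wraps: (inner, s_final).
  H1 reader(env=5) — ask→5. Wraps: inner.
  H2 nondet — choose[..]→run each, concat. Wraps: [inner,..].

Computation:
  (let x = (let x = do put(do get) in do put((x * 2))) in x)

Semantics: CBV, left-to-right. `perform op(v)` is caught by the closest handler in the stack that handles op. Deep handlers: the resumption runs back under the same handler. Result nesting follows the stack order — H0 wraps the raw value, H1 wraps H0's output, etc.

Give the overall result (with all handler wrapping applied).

Answer: [(0, 0)]

Evaluation trace:
get @ H0 ⇒ 6
put(6) @ H0 ⇒ s:=6
put(0) @ H0 ⇒ s:=0
H0 returns (0, 0)
H1 returns (0, 0)
H2 returns [(0, 0)]
= [(0, 0)]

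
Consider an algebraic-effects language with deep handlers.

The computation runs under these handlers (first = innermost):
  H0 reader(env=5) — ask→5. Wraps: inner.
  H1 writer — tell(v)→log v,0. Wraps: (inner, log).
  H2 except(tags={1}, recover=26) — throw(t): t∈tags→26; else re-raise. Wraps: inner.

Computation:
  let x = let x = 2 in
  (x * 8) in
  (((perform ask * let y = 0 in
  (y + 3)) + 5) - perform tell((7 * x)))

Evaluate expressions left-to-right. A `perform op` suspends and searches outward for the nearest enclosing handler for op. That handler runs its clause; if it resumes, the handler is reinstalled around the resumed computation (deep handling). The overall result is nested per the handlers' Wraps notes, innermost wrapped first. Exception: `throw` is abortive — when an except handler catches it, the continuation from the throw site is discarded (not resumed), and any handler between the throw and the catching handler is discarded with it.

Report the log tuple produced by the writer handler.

Answer: (112)

Evaluation trace:
ask @ H0 ⇒ 5
tell(112) @ H1 ⇒ log+=112
H0 returns 20
H1 returns (20, (112))
H2 returns (20, (112))
= (20, (112))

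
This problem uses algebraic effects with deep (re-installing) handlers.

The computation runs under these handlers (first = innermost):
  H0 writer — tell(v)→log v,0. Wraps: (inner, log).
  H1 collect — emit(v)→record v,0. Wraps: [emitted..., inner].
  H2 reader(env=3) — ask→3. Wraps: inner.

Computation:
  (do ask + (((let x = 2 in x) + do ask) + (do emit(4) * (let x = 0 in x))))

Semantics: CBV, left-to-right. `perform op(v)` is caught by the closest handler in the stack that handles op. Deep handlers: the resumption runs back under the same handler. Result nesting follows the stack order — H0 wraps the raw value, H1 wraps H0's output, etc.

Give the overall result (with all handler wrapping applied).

Answer: [4, (8, ())]

Working:
ask @ H2 ⇒ 3
ask @ H2 ⇒ 3
emit(4) @ H1 ⇒ out+=4
H0 returns (8, ())
H1 returns [4, (8, ())]
H2 returns [4, (8, ())]
= [4, (8, ())]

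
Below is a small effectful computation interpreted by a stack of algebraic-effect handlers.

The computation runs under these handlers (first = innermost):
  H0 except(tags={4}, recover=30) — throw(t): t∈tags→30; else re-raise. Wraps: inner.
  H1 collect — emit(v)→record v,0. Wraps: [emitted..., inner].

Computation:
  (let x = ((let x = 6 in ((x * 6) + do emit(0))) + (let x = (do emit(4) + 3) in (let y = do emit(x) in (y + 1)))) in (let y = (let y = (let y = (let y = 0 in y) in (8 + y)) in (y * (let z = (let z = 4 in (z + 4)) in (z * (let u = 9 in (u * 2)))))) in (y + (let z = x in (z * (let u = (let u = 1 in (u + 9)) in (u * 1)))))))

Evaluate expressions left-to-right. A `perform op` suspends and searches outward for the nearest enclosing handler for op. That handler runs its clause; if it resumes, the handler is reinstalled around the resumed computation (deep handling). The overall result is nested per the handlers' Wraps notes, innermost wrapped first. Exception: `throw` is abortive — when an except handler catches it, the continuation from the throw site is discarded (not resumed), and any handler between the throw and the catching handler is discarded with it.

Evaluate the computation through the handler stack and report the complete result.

Answer: [0, 4, 3, 1522]

Evaluation trace:
emit(0) @ H1 ⇒ out+=0
emit(4) @ H1 ⇒ out+=4
emit(3) @ H1 ⇒ out+=3
H0 returns 1522
H1 returns [0, 4, 3, 1522]
= [0, 4, 3, 1522]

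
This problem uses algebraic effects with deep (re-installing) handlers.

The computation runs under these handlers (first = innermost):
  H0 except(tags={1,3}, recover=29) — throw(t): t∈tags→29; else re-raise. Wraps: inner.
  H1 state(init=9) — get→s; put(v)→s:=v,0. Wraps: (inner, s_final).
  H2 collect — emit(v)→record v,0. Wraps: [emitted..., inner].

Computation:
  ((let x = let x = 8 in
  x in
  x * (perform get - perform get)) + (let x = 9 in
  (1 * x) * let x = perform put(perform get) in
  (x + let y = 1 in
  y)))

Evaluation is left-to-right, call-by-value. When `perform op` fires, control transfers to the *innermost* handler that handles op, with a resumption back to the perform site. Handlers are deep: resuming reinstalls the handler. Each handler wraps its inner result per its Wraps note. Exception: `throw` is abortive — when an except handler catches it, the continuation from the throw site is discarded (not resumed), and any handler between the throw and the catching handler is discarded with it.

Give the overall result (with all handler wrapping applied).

Working:
get @ H1 ⇒ 9
get @ H1 ⇒ 9
get @ H1 ⇒ 9
put(9) @ H1 ⇒ s:=9
H0 returns 9
H1 returns (9, 9)
H2 returns [(9, 9)]
= [(9, 9)]

Answer: [(9, 9)]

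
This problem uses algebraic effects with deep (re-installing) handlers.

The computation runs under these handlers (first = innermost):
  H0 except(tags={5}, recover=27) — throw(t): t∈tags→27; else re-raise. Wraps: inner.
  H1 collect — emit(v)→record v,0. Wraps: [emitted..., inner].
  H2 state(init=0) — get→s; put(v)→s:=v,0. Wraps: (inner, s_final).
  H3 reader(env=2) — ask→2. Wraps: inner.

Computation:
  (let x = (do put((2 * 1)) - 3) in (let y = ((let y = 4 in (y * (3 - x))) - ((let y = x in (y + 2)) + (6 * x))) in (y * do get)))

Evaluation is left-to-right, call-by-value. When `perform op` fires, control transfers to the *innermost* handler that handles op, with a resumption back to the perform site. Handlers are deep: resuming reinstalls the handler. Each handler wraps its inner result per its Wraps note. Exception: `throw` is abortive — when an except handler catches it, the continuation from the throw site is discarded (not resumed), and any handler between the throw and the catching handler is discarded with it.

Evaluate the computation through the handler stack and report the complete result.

Answer: ([86], 2)

Working:
put(2) @ H2 ⇒ s:=2
get @ H2 ⇒ 2
H0 returns 86
H1 returns [86]
H2 returns ([86], 2)
H3 returns ([86], 2)
= ([86], 2)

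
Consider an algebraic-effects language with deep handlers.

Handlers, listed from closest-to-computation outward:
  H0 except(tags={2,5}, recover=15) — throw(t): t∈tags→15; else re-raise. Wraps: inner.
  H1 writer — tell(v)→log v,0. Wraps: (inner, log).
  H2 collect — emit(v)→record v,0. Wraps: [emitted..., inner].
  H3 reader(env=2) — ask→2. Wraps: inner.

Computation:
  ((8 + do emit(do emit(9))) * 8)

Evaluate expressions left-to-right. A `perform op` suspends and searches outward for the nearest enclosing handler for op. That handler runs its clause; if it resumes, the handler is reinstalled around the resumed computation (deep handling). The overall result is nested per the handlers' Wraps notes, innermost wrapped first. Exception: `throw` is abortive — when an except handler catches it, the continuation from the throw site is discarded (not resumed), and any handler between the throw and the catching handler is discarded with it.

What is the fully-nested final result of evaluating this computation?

Working:
emit(9) @ H2 ⇒ out+=9
emit(0) @ H2 ⇒ out+=0
H0 returns 64
H1 returns (64, ())
H2 returns [9, 0, (64, ())]
H3 returns [9, 0, (64, ())]
= [9, 0, (64, ())]

Answer: [9, 0, (64, ())]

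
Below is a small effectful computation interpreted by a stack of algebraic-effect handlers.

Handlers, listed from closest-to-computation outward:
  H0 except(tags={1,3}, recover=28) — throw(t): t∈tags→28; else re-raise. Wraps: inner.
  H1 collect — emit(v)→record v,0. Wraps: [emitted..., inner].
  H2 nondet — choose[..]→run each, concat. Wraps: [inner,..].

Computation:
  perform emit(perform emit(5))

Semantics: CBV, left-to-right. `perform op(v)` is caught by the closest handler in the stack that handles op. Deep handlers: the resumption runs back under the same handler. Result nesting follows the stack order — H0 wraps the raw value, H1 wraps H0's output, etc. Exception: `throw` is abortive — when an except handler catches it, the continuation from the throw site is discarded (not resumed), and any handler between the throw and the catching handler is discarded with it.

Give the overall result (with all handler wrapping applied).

Answer: [[5, 0, 0]]

Step-by-step:
emit(5) @ H1 ⇒ out+=5
emit(0) @ H1 ⇒ out+=0
H0 returns 0
H1 returns [5, 0, 0]
H2 returns [[5, 0, 0]]
= [[5, 0, 0]]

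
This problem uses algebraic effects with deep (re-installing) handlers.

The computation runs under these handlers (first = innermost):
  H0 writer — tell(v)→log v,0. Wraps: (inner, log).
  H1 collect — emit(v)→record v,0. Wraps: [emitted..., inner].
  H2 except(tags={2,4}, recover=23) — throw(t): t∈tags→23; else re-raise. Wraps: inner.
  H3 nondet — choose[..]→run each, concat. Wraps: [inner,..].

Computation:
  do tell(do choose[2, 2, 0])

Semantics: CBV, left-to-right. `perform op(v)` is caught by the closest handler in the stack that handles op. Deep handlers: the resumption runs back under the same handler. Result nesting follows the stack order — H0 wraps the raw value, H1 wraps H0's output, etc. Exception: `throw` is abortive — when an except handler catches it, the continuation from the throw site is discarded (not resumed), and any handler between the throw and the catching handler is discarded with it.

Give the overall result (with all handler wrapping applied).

Answer: [[(0, (2))], [(0, (2))], [(0, (0))]]

Step-by-step:
choose[2, 2, 0] @ H3
  branch[0] choose=2:
    tell(2) @ H0 ⇒ log+=2
    H0 returns (0, (2))
    H1 returns [(0, (2))]
    H2 returns [(0, (2))]
    H3 returns [[(0, (2))]]
  branch[1] choose=2:
    tell(2) @ H0 ⇒ log+=2
    H0 returns (0, (2))
    H1 returns [(0, (2))]
    H2 returns [(0, (2))]
    H3 returns [[(0, (2))]]
  branch[2] choose=0:
    tell(0) @ H0 ⇒ log+=0
    H0 returns (0, (0))
    H1 returns [(0, (0))]
    H2 returns [(0, (0))]
    H3 returns [[(0, (0))]]
= [[(0, (2))], [(0, (2))], [(0, (0))]]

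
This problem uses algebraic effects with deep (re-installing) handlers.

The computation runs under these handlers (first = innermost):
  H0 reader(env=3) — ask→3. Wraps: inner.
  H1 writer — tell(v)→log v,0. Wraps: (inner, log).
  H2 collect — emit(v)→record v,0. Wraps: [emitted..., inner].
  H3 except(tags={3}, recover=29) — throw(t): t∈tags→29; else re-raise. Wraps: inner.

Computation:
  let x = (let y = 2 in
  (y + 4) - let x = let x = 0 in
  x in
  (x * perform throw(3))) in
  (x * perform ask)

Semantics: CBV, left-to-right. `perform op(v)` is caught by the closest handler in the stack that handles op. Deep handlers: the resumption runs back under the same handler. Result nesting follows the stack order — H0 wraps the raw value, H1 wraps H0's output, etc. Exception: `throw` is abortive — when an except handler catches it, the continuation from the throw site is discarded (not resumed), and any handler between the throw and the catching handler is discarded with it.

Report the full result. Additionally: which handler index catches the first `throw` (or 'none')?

Answer: 29 ; first throw caught by: H3

Working:
throw(3) @ H3 caught ⇒ 29
= 29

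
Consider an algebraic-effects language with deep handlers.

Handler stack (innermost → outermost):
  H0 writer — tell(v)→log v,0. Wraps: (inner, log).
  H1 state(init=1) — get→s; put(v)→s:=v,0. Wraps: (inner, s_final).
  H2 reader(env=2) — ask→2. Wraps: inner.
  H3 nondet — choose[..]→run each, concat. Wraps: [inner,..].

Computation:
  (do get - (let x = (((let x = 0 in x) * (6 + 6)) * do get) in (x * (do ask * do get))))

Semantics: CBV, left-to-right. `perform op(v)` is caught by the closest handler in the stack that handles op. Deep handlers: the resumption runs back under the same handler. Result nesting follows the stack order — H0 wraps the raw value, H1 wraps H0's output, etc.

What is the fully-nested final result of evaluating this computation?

Step-by-step:
get @ H1 ⇒ 1
get @ H1 ⇒ 1
ask @ H2 ⇒ 2
get @ H1 ⇒ 1
H0 returns (1, ())
H1 returns ((1, ()), 1)
H2 returns ((1, ()), 1)
H3 returns [((1, ()), 1)]
= [((1, ()), 1)]

Answer: [((1, ()), 1)]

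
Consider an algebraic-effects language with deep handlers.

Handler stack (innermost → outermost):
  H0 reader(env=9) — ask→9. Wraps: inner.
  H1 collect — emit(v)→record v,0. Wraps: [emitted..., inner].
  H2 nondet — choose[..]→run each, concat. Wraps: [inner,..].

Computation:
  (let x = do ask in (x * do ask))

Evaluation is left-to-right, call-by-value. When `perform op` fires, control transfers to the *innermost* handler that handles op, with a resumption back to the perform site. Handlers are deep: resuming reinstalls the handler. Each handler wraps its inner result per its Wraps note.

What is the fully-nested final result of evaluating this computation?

Working:
ask @ H0 ⇒ 9
ask @ H0 ⇒ 9
H0 returns 81
H1 returns [81]
H2 returns [[81]]
= [[81]]

Answer: [[81]]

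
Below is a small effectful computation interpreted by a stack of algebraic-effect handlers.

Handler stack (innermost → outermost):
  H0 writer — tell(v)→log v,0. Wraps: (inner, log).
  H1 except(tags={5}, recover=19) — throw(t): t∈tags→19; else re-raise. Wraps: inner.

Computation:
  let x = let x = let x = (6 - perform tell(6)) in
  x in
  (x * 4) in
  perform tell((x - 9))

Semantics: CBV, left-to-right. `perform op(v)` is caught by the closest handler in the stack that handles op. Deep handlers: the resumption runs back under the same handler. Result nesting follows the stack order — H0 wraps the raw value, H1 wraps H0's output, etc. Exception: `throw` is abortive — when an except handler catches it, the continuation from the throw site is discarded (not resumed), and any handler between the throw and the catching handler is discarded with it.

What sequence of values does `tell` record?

Evaluation trace:
tell(6) @ H0 ⇒ log+=6
tell(15) @ H0 ⇒ log+=15
H0 returns (0, (6, 15))
H1 returns (0, (6, 15))
= (0, (6, 15))

Answer: (6, 15)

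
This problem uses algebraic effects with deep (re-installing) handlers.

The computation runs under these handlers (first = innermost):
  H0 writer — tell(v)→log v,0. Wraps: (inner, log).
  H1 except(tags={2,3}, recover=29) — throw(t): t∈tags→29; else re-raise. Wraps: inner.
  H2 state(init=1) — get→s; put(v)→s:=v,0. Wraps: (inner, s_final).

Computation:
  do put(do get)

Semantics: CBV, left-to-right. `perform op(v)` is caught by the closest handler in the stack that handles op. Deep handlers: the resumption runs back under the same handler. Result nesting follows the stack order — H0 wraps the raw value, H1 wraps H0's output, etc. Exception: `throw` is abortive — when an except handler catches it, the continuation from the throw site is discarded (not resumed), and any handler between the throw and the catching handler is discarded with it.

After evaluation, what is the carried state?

Step-by-step:
get @ H2 ⇒ 1
put(1) @ H2 ⇒ s:=1
H0 returns (0, ())
H1 returns (0, ())
H2 returns ((0, ()), 1)
= ((0, ()), 1)

Answer: 1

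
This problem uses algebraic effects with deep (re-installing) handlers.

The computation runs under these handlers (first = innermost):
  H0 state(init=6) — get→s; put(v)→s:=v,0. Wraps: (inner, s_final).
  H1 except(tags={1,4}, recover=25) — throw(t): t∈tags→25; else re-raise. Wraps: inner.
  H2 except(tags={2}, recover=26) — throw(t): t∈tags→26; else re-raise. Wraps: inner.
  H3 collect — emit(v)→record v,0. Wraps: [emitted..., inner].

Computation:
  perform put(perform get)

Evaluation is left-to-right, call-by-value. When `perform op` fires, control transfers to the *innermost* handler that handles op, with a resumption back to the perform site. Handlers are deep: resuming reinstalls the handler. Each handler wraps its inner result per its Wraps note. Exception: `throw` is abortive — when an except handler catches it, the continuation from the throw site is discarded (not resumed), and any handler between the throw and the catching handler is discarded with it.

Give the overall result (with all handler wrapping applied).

Working:
get @ H0 ⇒ 6
put(6) @ H0 ⇒ s:=6
H0 returns (0, 6)
H1 returns (0, 6)
H2 returns (0, 6)
H3 returns [(0, 6)]
= [(0, 6)]

Answer: [(0, 6)]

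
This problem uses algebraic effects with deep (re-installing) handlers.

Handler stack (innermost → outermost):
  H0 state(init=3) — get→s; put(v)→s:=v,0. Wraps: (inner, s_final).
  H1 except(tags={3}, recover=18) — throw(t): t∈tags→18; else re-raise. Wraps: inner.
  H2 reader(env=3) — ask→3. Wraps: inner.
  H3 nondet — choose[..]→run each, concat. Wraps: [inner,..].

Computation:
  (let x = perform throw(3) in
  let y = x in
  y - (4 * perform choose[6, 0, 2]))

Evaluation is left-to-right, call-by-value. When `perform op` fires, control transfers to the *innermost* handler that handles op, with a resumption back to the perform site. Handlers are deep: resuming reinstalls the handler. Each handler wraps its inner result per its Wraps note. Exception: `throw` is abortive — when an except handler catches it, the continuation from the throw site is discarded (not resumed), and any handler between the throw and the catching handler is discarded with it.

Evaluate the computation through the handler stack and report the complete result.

Evaluation trace:
throw(3) @ H1 caught ⇒ 18
H2 returns 18
H3 returns [18]
= [18]

Answer: [18]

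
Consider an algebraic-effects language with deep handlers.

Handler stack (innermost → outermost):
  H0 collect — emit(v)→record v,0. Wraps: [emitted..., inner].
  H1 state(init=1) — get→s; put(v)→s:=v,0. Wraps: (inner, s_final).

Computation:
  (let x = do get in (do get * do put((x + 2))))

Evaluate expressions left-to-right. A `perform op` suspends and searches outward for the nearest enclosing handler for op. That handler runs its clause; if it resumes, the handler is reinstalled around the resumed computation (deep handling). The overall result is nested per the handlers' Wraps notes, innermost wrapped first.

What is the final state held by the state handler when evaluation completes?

Answer: 3

Evaluation trace:
get @ H1 ⇒ 1
get @ H1 ⇒ 1
put(3) @ H1 ⇒ s:=3
H0 returns [0]
H1 returns ([0], 3)
= ([0], 3)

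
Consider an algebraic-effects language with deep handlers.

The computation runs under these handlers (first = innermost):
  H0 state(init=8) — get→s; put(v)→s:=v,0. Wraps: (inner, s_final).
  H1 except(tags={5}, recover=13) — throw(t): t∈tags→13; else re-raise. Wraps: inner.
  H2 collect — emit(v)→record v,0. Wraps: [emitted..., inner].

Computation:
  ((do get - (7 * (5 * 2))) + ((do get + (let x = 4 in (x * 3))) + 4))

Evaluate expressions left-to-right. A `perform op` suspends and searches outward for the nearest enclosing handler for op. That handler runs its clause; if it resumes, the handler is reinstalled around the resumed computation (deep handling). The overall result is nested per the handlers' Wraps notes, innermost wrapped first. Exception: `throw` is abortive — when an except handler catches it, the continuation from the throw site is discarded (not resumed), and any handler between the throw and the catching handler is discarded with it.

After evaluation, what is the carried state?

Answer: 8

Evaluation trace:
get @ H0 ⇒ 8
get @ H0 ⇒ 8
H0 returns (-38, 8)
H1 returns (-38, 8)
H2 returns [(-38, 8)]
= [(-38, 8)]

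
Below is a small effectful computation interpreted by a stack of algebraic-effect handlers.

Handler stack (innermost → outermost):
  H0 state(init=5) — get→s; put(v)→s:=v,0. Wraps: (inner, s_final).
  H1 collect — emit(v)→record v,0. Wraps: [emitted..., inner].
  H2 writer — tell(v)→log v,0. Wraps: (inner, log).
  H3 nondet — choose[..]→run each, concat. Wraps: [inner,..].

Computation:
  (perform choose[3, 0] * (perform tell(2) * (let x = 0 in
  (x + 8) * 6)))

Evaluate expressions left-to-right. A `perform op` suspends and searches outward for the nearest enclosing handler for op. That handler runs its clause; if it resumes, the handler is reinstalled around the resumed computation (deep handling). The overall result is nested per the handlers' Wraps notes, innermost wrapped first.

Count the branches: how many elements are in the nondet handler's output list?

Answer: 2

Step-by-step:
choose[3, 0] @ H3
  branch[0] choose=3:
    tell(2) @ H2 ⇒ log+=2
    H0 returns (0, 5)
    H1 returns [(0, 5)]
    H2 returns ([(0, 5)], (2))
    H3 returns [([(0, 5)], (2))]
  branch[1] choose=0:
    tell(2) @ H2 ⇒ log+=2
    H0 returns (0, 5)
    H1 returns [(0, 5)]
    H2 returns ([(0, 5)], (2))
    H3 returns [([(0, 5)], (2))]
= [([(0, 5)], (2)), ([(0, 5)], (2))]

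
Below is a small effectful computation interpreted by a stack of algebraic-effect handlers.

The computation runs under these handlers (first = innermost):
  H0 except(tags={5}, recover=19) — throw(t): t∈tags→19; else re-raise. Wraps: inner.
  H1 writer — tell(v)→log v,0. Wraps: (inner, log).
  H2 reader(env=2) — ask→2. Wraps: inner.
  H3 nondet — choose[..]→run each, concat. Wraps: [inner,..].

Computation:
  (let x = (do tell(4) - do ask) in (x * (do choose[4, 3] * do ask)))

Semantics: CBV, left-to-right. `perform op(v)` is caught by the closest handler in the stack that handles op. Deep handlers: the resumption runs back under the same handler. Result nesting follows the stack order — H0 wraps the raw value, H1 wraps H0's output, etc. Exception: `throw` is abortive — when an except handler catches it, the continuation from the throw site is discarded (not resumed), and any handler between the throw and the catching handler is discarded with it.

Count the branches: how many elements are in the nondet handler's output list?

Working:
tell(4) @ H1 ⇒ log+=4
ask @ H2 ⇒ 2
choose[4, 3] @ H3
  branch[0] choose=4:
    ask @ H2 ⇒ 2
    H0 returns -16
    H1 returns (-16, (4))
    H2 returns (-16, (4))
    H3 returns [(-16, (4))]
  branch[1] choose=3:
    ask @ H2 ⇒ 2
    H0 returns -12
    H1 returns (-12, (4))
    H2 returns (-12, (4))
    H3 returns [(-12, (4))]
= [(-16, (4)), (-12, (4))]

Answer: 2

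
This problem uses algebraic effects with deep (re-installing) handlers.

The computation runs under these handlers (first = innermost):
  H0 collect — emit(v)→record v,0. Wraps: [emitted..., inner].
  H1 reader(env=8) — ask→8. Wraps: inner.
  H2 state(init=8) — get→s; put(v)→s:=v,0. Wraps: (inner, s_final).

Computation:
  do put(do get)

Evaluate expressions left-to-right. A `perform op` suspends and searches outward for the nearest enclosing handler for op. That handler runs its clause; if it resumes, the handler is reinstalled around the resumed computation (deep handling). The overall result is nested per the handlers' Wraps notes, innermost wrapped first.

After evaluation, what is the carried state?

Evaluation trace:
get @ H2 ⇒ 8
put(8) @ H2 ⇒ s:=8
H0 returns [0]
H1 returns [0]
H2 returns ([0], 8)
= ([0], 8)

Answer: 8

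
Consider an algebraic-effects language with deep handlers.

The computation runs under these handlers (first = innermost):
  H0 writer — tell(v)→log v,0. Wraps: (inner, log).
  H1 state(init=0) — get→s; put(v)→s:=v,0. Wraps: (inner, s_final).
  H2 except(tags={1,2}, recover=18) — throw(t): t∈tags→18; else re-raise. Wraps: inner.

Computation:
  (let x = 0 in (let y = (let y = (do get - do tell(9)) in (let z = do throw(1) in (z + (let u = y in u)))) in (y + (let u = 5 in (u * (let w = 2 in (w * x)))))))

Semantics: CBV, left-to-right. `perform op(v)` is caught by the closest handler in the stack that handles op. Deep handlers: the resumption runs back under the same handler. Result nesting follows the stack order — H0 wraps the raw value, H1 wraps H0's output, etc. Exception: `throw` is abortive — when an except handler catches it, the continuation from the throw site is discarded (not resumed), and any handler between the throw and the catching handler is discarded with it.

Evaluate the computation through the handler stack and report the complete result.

Step-by-step:
get @ H1 ⇒ 0
tell(9) @ H0 ⇒ log+=9
throw(1) @ H2 caught ⇒ 18
= 18

Answer: 18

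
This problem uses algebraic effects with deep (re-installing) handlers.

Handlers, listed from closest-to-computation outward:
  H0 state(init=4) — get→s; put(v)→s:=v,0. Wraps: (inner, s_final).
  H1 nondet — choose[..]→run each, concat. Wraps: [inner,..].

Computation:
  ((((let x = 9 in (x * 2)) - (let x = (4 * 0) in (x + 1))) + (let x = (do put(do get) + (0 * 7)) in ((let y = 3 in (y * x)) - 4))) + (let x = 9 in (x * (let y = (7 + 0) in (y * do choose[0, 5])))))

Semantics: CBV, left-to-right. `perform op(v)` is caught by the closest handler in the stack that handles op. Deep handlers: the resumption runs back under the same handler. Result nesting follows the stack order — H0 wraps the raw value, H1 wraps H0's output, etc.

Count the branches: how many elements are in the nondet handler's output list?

Answer: 2

Evaluation trace:
get @ H0 ⇒ 4
put(4) @ H0 ⇒ s:=4
choose[0, 5] @ H1
  branch[0] choose=0:
    H0 returns (13, 4)
    H1 returns [(13, 4)]
  branch[1] choose=5:
    H0 returns (328, 4)
    H1 returns [(328, 4)]
= [(13, 4), (328, 4)]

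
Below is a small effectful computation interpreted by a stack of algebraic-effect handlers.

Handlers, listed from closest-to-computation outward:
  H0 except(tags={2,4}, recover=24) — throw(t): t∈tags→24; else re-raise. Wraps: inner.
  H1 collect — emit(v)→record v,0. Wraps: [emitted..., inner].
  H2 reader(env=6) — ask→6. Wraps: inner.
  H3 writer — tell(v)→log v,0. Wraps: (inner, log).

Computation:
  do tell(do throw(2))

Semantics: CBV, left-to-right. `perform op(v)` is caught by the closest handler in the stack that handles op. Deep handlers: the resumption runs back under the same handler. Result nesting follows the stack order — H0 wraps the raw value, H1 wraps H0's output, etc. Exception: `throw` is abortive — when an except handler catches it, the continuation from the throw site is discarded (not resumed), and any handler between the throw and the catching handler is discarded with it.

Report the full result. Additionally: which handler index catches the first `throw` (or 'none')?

Answer: ([24], ()) ; first throw caught by: H0

Working:
throw(2) @ H0 caught ⇒ 24
H1 returns [24]
H2 returns [24]
H3 returns ([24], ())
= ([24], ())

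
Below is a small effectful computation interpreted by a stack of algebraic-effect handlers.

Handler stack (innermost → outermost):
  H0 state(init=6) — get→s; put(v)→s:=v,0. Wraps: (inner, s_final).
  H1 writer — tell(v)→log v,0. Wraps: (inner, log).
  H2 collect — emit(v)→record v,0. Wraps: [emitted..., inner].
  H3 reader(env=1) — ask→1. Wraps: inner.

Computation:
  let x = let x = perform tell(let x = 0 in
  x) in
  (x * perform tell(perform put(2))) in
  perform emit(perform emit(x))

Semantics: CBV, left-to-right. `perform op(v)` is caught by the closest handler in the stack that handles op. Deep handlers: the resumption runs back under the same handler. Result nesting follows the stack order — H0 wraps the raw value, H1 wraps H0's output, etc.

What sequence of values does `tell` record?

Evaluation trace:
tell(0) @ H1 ⇒ log+=0
put(2) @ H0 ⇒ s:=2
tell(0) @ H1 ⇒ log+=0
emit(0) @ H2 ⇒ out+=0
emit(0) @ H2 ⇒ out+=0
H0 returns (0, 2)
H1 returns ((0, 2), (0, 0))
H2 returns [0, 0, ((0, 2), (0, 0))]
H3 returns [0, 0, ((0, 2), (0, 0))]
= [0, 0, ((0, 2), (0, 0))]

Answer: (0, 0)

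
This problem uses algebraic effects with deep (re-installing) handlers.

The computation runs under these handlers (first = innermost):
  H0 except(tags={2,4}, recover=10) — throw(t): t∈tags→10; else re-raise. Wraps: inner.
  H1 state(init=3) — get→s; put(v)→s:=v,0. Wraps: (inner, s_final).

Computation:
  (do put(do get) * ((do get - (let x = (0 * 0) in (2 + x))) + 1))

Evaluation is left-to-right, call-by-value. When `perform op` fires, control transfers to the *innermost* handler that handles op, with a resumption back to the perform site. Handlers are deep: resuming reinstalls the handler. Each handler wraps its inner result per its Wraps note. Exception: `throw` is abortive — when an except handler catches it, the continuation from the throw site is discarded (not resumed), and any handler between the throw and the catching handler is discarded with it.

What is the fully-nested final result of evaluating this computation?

Answer: (0, 3)

Working:
get @ H1 ⇒ 3
put(3) @ H1 ⇒ s:=3
get @ H1 ⇒ 3
H0 returns 0
H1 returns (0, 3)
= (0, 3)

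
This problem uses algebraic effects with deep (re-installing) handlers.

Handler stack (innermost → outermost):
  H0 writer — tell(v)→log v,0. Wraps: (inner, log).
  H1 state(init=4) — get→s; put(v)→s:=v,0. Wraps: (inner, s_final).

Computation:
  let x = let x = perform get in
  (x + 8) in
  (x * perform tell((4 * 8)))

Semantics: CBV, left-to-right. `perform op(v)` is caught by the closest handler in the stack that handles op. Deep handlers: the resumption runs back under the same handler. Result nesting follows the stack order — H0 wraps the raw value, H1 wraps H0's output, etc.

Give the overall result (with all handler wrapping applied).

Answer: ((0, (32)), 4)

Evaluation trace:
get @ H1 ⇒ 4
tell(32) @ H0 ⇒ log+=32
H0 returns (0, (32))
H1 returns ((0, (32)), 4)
= ((0, (32)), 4)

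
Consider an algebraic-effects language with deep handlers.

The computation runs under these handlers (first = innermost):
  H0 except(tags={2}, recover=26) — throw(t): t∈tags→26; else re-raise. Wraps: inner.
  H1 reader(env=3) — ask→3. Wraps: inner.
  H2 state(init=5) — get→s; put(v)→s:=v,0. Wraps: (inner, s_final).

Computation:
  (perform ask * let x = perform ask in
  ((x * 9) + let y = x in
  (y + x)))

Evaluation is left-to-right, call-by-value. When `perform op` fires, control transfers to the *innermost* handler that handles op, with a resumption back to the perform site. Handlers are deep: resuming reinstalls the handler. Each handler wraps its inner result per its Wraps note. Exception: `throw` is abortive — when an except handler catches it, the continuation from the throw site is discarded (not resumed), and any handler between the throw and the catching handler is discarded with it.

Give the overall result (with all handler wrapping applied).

Answer: (99, 5)

Evaluation trace:
ask @ H1 ⇒ 3
ask @ H1 ⇒ 3
H0 returns 99
H1 returns 99
H2 returns (99, 5)
= (99, 5)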